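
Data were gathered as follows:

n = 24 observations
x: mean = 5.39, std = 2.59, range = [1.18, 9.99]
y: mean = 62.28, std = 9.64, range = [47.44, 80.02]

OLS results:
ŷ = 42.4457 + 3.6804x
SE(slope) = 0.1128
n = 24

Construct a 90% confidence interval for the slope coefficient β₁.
The 90% CI for β₁ is (3.4867, 3.8741)

Confidence interval for the slope:

The 90% CI for β₁ is: β̂₁ ± t*(α/2, n-2) × SE(β̂₁)

Step 1: Find critical t-value
- Confidence level = 0.9
- Degrees of freedom = n - 2 = 24 - 2 = 22
- t*(α/2, 22) = 1.7171

Step 2: Calculate margin of error
Margin = 1.7171 × 0.1128 = 0.1937

Step 3: Construct interval
CI = 3.6804 ± 0.1937
CI = (3.4867, 3.8741)

Interpretation: each one-unit increase in x is associated with a change in mean y of between 3.4867 and 3.8741, with 90% confidence.
Both endpoints are positive, so the data support a genuinely positive slope at this confidence level.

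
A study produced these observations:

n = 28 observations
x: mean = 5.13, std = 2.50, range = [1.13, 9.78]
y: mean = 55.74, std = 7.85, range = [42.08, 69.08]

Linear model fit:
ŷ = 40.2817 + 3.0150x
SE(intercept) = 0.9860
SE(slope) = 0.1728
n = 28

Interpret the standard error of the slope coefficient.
SE(β̂₁) = 0.1728 is the estimated standard deviation of the slope estimate across repeated samples; relative to β̂₁ = 3.0150 that is 5.7%, a precise estimate.

SE(β̂₁) = 0.1728 says: if we drew many samples of n = 28 from the same population and refit each time, the fitted slopes would scatter with a standard deviation of roughly 0.1728 around the true β₁.

Relative precision:
- SE / |β̂₁| = 0.1728 / 3.0150 = 5.7%
- Rule of thumb (under 20%: precise; 20% to under 50%: moderately precise; 50% or more: imprecise) → precise

Rough 95% range (±2 SE): 3.0150 ± 0.3456 → (2.6694, 3.3606).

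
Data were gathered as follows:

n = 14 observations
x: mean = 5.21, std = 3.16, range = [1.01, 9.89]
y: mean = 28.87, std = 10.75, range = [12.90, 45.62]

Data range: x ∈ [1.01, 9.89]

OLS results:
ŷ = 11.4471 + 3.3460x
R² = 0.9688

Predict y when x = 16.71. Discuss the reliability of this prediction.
ŷ = 67.3588, but this is extrapolation (above the data range [1.01, 9.89]) and may be unreliable.

Prediction calculation:
ŷ = 11.4471 + 3.3460 × 16.71
ŷ = 67.3588

Reliability:
- Data range: x ∈ [1.01, 9.89]
- Prediction point: x = 16.71 is 6.82 units above the observed range → this is EXTRAPOLATION, not interpolation

Why that matters here:
- The linear relationship may not hold outside the observed range
- Real relationships often flatten, saturate, or turn nonlinear at extremes

The R² = 0.9688 only validates the fit within [1.01, 9.89]; treat ŷ = 67.3588 with caution.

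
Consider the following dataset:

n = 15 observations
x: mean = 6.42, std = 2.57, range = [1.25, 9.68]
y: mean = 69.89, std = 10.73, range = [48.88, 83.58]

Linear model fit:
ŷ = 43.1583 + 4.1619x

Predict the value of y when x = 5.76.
ŷ = 67.1308

Plug x = 5.76 into the fitted line:

ŷ = 43.1583 + 4.1619 × 5.76
ŷ = 43.1583 + 23.9725
ŷ = 67.1308

This is the fitted mean response at that x — an individual observation would come with a wider prediction interval.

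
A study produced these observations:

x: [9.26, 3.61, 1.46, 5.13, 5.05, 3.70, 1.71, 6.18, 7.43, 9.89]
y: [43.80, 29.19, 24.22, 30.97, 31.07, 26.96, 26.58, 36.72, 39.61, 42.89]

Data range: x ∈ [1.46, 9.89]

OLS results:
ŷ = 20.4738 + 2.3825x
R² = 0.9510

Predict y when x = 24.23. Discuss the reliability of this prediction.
ŷ = 78.2018, but this is extrapolation (above the data range [1.46, 9.89]) and may be unreliable.

Prediction calculation:
ŷ = 20.4738 + 2.3825 × 24.23
ŷ = 78.2018

Reliability:
- Data range: x ∈ [1.46, 9.89]
- Prediction point: x = 24.23 is 14.34 units above the observed range → this is EXTRAPOLATION, not interpolation

Why that matters here:
- R² describes fit only over the sampled x values; it says nothing about behaviour beyond them
- The linear relationship may not hold outside the observed range
- Real relationships often flatten, saturate, or turn nonlinear at extremes

The R² = 0.9510 only validates the fit within [1.46, 9.89]; treat ŷ = 78.2018 with caution.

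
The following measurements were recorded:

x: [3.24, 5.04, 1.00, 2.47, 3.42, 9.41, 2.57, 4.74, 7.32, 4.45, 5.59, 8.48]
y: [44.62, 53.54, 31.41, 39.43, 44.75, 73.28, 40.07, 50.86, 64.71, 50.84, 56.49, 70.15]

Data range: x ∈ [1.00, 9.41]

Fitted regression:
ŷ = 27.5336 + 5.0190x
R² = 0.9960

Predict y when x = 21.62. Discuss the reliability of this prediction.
ŷ = 136.0444 (extrapolation — x = 21.62 lies outside [1.00, 9.41], so reliability is low).

Prediction calculation:
ŷ = 27.5336 + 5.0190 × 21.62
ŷ = 136.0444

Reliability:
- Data range: x ∈ [1.00, 9.41]
- Prediction point: x = 21.62 is 12.21 units above the observed range → this is EXTRAPOLATION, not interpolation

Why that matters here:
- Real relationships often flatten, saturate, or turn nonlinear at extremes
- There are no observations near this x to validate the fitted line there

A defensible statement: 'if the linear trend continued to x = 21.62, y would be about 136.0444' — the premise is untested.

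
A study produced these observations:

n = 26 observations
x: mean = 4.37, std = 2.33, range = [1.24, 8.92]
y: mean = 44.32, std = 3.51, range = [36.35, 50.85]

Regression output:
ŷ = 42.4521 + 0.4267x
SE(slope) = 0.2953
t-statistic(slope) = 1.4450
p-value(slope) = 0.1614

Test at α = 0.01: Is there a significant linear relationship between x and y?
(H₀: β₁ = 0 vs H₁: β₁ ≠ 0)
p-value = 0.1614 ≥ α = 0.01, so we fail to reject H₀. The relationship is not significant.

Hypothesis test for the slope coefficient:

H₀: β₁ = 0 (no linear relationship)
H₁: β₁ ≠ 0 (linear relationship exists)

Test statistic: t = β̂₁ / SE(β̂₁) = 0.4267 / 0.2953 = 1.4450

p = 0.1614: how often a slope estimate this far from 0 (in SE units) would arise by chance if β₁ were truly 0.

Decision rule: reject H₀ if p-value < α.
p-value = 0.1614 ≥ α = 0.01 → fail to reject H₀.

Conclusion: the linear association between x and y is not significant at the 1% level.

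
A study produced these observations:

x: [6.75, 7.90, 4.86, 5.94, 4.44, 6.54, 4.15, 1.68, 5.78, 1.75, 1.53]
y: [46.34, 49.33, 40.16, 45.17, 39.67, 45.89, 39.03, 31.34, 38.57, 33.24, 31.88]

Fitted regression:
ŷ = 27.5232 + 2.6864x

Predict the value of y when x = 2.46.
ŷ = 34.1317

Plug x = 2.46 into the fitted line:

ŷ = 27.5232 + 2.6864 × 2.46
ŷ = 27.5232 + 6.6085
ŷ = 34.1317

This is the fitted mean response at that x — an individual observation would come with a wider prediction interval.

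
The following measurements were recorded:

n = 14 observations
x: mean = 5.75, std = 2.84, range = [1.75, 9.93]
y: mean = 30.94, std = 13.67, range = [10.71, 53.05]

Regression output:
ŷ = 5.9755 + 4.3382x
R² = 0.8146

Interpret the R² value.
R² = 0.8146 means 81.46% of the variation in y is explained by the linear relationship with x. This indicates a strong fit.

The coefficient of determination R² is the fraction of the total variation in y that the fitted line accounts for.

Here R² = 0.8146:
- Explained: 81.46% of the variation in y
- Unexplained (residual): 100% − 81.46% = 18.54%
- Rule of thumb (below 0.3 weak; 0.3 to below 0.7 moderate; 0.7 and above strong) → strong

Note: R² never decreases when predictors are added, so it should not be used alone to compare models of different size.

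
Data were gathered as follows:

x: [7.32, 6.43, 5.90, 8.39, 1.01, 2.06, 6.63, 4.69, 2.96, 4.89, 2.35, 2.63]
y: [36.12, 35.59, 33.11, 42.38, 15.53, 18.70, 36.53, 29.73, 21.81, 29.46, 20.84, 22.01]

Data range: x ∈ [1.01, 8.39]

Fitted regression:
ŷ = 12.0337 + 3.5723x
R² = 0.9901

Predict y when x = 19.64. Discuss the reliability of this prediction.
ŷ = 82.1937, but this is extrapolation (above the data range [1.01, 8.39]) and may be unreliable.

Prediction calculation:
ŷ = 12.0337 + 3.5723 × 19.64
ŷ = 82.1937

Reliability:
- Data range: x ∈ [1.01, 8.39]
- Prediction point: x = 19.64 is 11.25 units above the observed range → this is EXTRAPOLATION, not interpolation

Why that matters here:
- Real relationships often flatten, saturate, or turn nonlinear at extremes
- The linear relationship may not hold outside the observed range
- There are no observations near this x to validate the fitted line there

Report the number if required, but flag clearly that it is an extrapolation.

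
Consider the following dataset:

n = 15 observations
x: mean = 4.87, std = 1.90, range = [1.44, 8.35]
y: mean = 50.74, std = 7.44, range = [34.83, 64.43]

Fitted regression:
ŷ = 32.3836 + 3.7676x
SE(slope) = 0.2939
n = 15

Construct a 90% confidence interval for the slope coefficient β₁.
The 90% CI for β₁ is (3.2471, 4.2881)

Confidence interval for the slope:

The 90% CI for β₁ is: β̂₁ ± t*(α/2, n-2) × SE(β̂₁)

Step 1: Find critical t-value
- Confidence level = 0.9
- Degrees of freedom = n - 2 = 15 - 2 = 13
- t*(α/2, 13) = 1.7709

Step 2: Calculate margin of error
Margin = 1.7709 × 0.2939 = 0.5205

Step 3: Construct interval
CI = 3.7676 ± 0.5205
CI = (3.2471, 4.2881)

Interpretation: intervals built this way capture the true β₁ in 90% of repeated samples; here the plausible range for the per-unit effect of x on y is 3.2471 to 4.2881.
Since 0 is outside the interval, a two-sided test at α = 0.10 would reject H₀: β₁ = 0.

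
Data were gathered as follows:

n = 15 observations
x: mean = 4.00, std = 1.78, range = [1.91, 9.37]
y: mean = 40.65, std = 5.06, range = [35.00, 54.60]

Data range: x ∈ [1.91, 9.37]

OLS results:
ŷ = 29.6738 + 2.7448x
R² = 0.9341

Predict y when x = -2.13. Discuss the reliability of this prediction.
ŷ = 23.8274 (extrapolation — x = -2.13 lies outside [1.91, 9.37], so reliability is low).

Prediction calculation:
ŷ = 29.6738 + 2.7448 × (-2.13)
ŷ = 23.8274

Reliability:
- Data range: x ∈ [1.91, 9.37]
- Prediction point: x = -2.13 is 4.04 units below the observed range → this is EXTRAPOLATION, not interpolation

Why that matters here:
- The standard error of prediction grows with (x − x̄)², and x = -2.13 is far from x̄ = 4.00
- The linear relationship may not hold outside the observed range

The R² = 0.9341 only validates the fit within [1.91, 9.37]; treat ŷ = 23.8274 with caution.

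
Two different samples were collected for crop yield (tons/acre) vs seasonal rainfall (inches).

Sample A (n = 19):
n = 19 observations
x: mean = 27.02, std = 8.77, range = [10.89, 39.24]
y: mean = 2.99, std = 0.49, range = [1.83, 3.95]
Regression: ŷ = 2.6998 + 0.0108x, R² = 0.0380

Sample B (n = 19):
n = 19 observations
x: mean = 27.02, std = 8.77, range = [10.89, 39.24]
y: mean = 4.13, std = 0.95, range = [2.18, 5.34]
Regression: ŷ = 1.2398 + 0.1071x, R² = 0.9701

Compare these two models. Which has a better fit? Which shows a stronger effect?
Model B has the better fit (R² = 0.9701 vs 0.0380). Model B shows the stronger effect (|β₁| = 0.1071 vs 0.0108).

Model Comparison:

Fit — compare R²:
- Model A: R² = 0.0380 → 3.80% of variance in crop yield explained
- Model B: R² = 0.9701 → 97.01% of variance in crop yield explained
- 0.9701 > 0.0380 → Model B has the better fit

Effect size (slope magnitude):
- Model A: β₁ = 0.0108 → predicted crop yield rises 0.0108 tons/acre per additional inch of rainfall
- Model B: β₁ = 0.1071 → predicted crop yield rises 0.1071 tons/acre per additional inch of rainfall
- |0.0108| < |0.1071| → Model B shows the stronger marginal effect

Notes:
- R² measures how tightly points cluster around the line; β₁ measures how steep the line is — they answer different questions.
- A better fit (higher R²) doesn't necessarily mean a more important relationship.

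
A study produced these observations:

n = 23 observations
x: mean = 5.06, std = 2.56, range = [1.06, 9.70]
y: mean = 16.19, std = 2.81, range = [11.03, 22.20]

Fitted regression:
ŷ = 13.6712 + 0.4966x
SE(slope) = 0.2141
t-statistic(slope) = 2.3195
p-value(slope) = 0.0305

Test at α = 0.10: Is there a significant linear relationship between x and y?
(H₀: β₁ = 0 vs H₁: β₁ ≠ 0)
Since p-value = 0.0305 < α = 0.10, reject H₀ — the slope is significantly different from 0.

Hypothesis test for the slope coefficient:

H₀: β₁ = 0 (no linear relationship)
H₁: β₁ ≠ 0 (linear relationship exists)

Test statistic: t = β̂₁ / SE(β̂₁) = 0.4966 / 0.2141 = 2.3195

p = 0.0305: how often a slope estimate this far from 0 (in SE units) would arise by chance if β₁ were truly 0.

Decision rule: reject H₀ if p-value < α.
p-value = 0.0305 < α = 0.10 → reject H₀.

Conclusion: the linear association between x and y is significant at the 10% level.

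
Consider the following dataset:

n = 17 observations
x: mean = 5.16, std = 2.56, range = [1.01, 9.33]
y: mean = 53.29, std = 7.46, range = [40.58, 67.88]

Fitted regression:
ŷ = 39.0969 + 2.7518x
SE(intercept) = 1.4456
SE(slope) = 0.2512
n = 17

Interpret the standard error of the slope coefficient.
SE(slope) = 0.2512 measures the uncertainty in the estimated slope. The coefficient is estimated precisely (SE/|β̂₁| = 9.1%).

SE(β̂₁) = s / √Sxx, where s is the residual standard deviation and Sxx = Σ(x − x̄)². It is the yardstick for how far β̂₁ = 2.7518 could plausibly be from the true slope.

Relative precision:
- SE / |β̂₁| = 0.2512 / 2.7518 = 9.1%
- Rule of thumb (under 20%: precise; 20% to under 50%: moderately precise; 50% or more: imprecise) → precise

Rough 95% range (±2 SE): 2.7518 ± 0.5024 → (2.2494, 3.2542).

What drives SE(β̂₁): larger n (here n = 17) → smaller SE; more residual scatter → larger SE.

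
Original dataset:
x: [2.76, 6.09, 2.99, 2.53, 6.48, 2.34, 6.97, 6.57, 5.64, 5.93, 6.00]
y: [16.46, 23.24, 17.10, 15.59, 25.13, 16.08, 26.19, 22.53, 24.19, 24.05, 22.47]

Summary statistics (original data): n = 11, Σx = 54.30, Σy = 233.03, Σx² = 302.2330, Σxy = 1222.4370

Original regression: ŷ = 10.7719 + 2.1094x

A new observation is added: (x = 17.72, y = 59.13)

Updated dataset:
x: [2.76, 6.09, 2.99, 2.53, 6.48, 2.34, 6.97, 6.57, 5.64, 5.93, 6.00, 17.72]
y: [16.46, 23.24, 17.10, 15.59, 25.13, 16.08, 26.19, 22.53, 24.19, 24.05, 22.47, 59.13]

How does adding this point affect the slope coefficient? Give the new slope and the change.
The slope changes from 2.1094 to 2.8087 (change of +0.6993, or +33.2%).

The new point has HIGH LEVERAGE: x = 17.72 is far from the original mean x̄ = 54.30/11 ≈ 4.94 (original range [2.34, 6.97]).

Step 1: Update the sums with the new point (n goes from 11 to 12)
Σx  = 54.30 + 17.72 = 72.02
Σy  = 233.03 + 59.13 = 292.16
Σx² = 302.2330 + 17.72² = 302.2330 + 313.9984 = 616.2314
Σxy = 1222.4370 + 17.72×59.13 = 1222.4370 + 1047.7836 = 2270.2206

Step 2: Recompute the slope with b₁ = (nΣxy − ΣxΣy) / (nΣx² − (Σx)²)
Numerator   = 12×2270.2206 − 72.02×292.16 = 27242.6472 − 21041.3632 = 6201.2840
Denominator = 12×616.2314 − 72.02² = 7394.7768 − 5186.8804 = 2207.8964
b₁(new) = 6201.2840 / 2207.8964 = 2.8087

(Same formula on the original sums: (11×1222.4370 − 54.30×233.03) / (11×302.2330 − 54.30²) = 793.2780 / 376.0730 = 2.1094, matching the given fit.)

Step 3: Change in slope
Δβ₁ = 2.8087 − 2.1094 = +0.6993
Relative change = +0.6993 / 2.1094 × 100% = +33.2%
→ the slope increases when the point is added.

Because the point sits above the extension of the original line at a high-leverage x, it tilts the fit up.
In practice: refit with and without it and report both if conclusions differ; examine leverage (hᵢ) and Cook's distance rather than deleting it automatically.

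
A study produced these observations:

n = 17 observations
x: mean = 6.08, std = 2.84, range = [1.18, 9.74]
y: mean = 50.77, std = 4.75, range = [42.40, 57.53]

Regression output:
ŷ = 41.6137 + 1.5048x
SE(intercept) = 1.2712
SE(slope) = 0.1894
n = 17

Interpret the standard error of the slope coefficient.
The slope 1.5048 is pinned down to within about ±0.1894 (one SE) by these data — relative uncertainty 12.6%, i.e. precise.

What SE measures:
- The standard error quantifies the sampling variability of the coefficient estimate
- It is the estimated standard deviation of β̂₁ across hypothetical repeated samples of the same size
- Smaller SE → more precise estimate

Relative precision:
- SE / |β̂₁| = 0.1894 / 1.5048 = 12.6%
- Rule of thumb (under 20%: precise; 20% to under 50%: moderately precise; 50% or more: imprecise) → precise

Rough 95% range (±2 SE): 1.5048 ± 0.3788 → (1.1260, 1.8836).

What drives SE(β̂₁): larger n (here n = 17) → smaller SE; more residual scatter → larger SE.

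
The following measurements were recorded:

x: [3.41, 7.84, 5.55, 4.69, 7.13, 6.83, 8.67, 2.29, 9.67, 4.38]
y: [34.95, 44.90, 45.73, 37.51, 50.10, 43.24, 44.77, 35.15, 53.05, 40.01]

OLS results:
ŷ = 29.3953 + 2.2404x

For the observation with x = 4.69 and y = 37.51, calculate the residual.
Residual = -2.3928

The residual is the difference between the actual value and the predicted value:

Residual = y - ŷ

Step 1: Calculate predicted value
ŷ = 29.3953 + 2.2404 × 4.69
ŷ = 39.9028

Step 2: Calculate residual
Residual = 37.51 - 39.9028
Residual = -2.3928

Sign check: y < ŷ, so the point is below the line and the fit overestimates here.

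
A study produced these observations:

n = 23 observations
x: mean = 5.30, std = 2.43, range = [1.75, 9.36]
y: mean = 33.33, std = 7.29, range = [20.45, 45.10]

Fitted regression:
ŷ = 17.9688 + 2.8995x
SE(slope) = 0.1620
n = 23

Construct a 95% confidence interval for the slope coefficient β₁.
The 95% CI for β₁ is (2.5626, 3.2364)

Confidence interval for the slope:

The 95% CI for β₁ is: β̂₁ ± t*(α/2, n-2) × SE(β̂₁)

Step 1: Find critical t-value
- Confidence level = 0.95
- Degrees of freedom = n - 2 = 23 - 2 = 21
- t*(α/2, 21) = 2.0796

Step 2: Calculate margin of error
Margin = 2.0796 × 0.1620 = 0.3369

Step 3: Construct interval
CI = 2.8995 ± 0.3369
CI = (2.5626, 3.2364)

Interpretation: each one-unit increase in x is associated with a change in mean y of between 2.5626 and 3.2364, with 95% confidence.
Both endpoints are positive, so the data support a genuinely positive slope at this confidence level.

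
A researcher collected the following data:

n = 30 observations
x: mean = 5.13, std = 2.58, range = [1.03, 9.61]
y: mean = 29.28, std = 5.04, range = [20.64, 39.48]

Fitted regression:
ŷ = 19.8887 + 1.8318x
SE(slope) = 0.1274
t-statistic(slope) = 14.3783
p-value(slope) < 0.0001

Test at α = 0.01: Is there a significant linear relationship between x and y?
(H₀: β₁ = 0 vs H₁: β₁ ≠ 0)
Since p-value < 0.0001 < α = 0.01, reject H₀ — the slope is significantly different from 0.

Hypothesis test for the slope coefficient:

H₀: β₁ = 0 (no linear relationship)
H₁: β₁ ≠ 0 (linear relationship exists)

Test statistic: t = β̂₁ / SE(β̂₁) = 1.8318 / 0.1274 = 14.3783

The p-value (<0.0001) is the probability, under H₀, of a t-statistic at least as extreme as |t| = 14.3783 (two-sided, df = n − 2 = 28).

Decision rule: reject H₀ if p-value < α.
p-value < 0.0001 < α = 0.01 → reject H₀.

At α = 0.01 the data do provide convincing evidence of a nonzero slope.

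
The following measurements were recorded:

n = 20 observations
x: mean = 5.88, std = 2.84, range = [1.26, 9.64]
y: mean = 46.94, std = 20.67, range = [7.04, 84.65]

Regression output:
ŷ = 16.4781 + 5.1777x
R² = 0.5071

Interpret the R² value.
R² = 0.5071 means 50.71% of the variation in y is explained by the linear relationship with x. This indicates a moderate fit.

R² = 1 − SS_res/SS_tot compares the residual scatter to the total scatter of y about its mean.

Here R² = 0.5071:
- Explained: 50.71% of the variation in y
- Unexplained (residual): 100% − 50.71% = 49.29%
- Rule of thumb (below 0.3 weak; 0.3 to below 0.7 moderate; 0.7 and above strong) → moderate

Note: R² says nothing about causation, and a high R² does not by itself mean the linear form is appropriate — check the residuals.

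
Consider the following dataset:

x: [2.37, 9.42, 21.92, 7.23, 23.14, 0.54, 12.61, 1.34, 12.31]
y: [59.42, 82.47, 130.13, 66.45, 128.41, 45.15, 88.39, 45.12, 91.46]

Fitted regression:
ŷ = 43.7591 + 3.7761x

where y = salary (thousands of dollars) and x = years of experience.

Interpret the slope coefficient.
On average, salary is about 3.7761 thousand dollars higher for every extra year of experience.

The slope coefficient β₁ = 3.7761 represents the marginal effect of experience on salary.

Interpretation:
- Experience up by 1 year → predicted salary increases by 3.7761 thousand dollars
- This is a linear approximation: the same per-unit change is assumed across the whole observed x range

(β₀ = 43.7591 is the fitted value at x = 0 and is not part of the slope interpretation.)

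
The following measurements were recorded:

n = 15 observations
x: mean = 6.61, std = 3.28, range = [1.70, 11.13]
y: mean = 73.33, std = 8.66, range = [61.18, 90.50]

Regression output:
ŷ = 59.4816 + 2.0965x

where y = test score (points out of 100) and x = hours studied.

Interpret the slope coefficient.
On average, test score is about 2.0965 points higher for every extra hour of study time.

β₁ = 2.0965 is the change in predicted test score (points) per additional hour of study time.

Interpretation:
- Study time up by 1 hour → predicted test score increases by 2.0965 points
- This is a linear approximation: the same per-unit change is assumed across the whole observed x range

The intercept β₀ = 59.4816 is the predicted test score when study time = 0; since the smallest observed x is 1.70, this is an extrapolation and mainly anchors the line.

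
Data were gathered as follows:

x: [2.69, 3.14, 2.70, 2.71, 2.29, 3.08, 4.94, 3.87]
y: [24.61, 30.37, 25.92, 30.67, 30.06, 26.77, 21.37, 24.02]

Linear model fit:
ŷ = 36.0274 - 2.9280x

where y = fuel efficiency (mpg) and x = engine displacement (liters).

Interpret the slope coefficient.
For each additional liter of engine displacement, predicted fuel efficiency decreases by approximately 2.9280 mpg.

The slope coefficient β₁ = -2.9280 represents the marginal effect of engine displacement on fuel efficiency.

Interpretation:
- Engine displacement up by 1 liter → predicted fuel efficiency decreases by 2.9280 mpg
- The effect is assumed constant over the observed range of x (linearity)

(β₀ = 36.0274 is the fitted value at x = 0 and is not part of the slope interpretation.)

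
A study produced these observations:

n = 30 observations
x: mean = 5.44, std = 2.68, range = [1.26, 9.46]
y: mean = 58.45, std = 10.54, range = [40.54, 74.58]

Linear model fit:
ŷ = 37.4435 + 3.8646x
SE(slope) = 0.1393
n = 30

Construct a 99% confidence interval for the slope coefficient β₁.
The 99% CI for β₁ is (3.4797, 4.2495)

Confidence interval for the slope:

The 99% CI for β₁ is: β̂₁ ± t*(α/2, n-2) × SE(β̂₁)

Step 1: Find critical t-value
- Confidence level = 0.99
- Degrees of freedom = n - 2 = 30 - 2 = 28
- t*(α/2, 28) = 2.7633

Step 2: Calculate margin of error
Margin = 2.7633 × 0.1393 = 0.3849

Step 3: Construct interval
CI = 3.8646 ± 0.3849
CI = (3.4797, 4.2495)

Interpretation: each one-unit increase in x is associated with a change in mean y of between 3.4797 and 4.2495, with 99% confidence.
The interval does not include 0, suggesting a significant linear relationship.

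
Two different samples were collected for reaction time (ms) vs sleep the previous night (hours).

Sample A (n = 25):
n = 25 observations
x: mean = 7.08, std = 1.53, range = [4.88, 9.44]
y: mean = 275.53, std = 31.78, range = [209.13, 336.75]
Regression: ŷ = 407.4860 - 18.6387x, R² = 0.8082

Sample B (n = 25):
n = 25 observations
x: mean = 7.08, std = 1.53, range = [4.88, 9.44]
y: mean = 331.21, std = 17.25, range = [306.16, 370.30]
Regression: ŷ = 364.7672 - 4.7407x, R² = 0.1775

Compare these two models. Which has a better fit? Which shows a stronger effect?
Model A has the better fit (R² = 0.8082 vs 0.1775). Model A shows the stronger effect (|β₁| = 18.6387 vs 4.7407).

Model Comparison:

Which explains more variance? (R²)
- Model A: R² = 0.8082 → 80.82% of variance in reaction time explained
- Model B: R² = 0.1775 → 17.75% of variance in reaction time explained
- 0.8082 > 0.1775 → Model A has the better fit

Strength of effect — compare |β₁|:
- Model A: β₁ = -18.6387 → predicted reaction time falls 18.6387 ms per additional hour of sleep
- Model B: β₁ = -4.7407 → predicted reaction time falls 4.7407 ms per additional hour of sleep
- |-18.6387| > |-4.7407| → Model A shows the stronger marginal effect

Notes:
- R² measures how tightly points cluster around the line; β₁ measures how steep the line is — they answer different questions.
- A better fit (higher R²) doesn't necessarily mean a more important relationship.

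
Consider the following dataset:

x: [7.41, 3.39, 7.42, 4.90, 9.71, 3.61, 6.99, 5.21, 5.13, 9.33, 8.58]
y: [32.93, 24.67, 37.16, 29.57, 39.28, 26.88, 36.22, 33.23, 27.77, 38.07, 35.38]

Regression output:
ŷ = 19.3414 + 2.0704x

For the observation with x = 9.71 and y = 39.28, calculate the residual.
Residual = -0.1650

The residual is the difference between the actual value and the predicted value:

Residual = y - ŷ

Step 1: Calculate predicted value
ŷ = 19.3414 + 2.0704 × 9.71
ŷ = 39.4450

Step 2: Calculate residual
Residual = 39.28 - 39.4450
Residual = -0.1650

The residual is negative, so the observed y = 39.28 sits below the regression line (the line overestimates it by 0.1650).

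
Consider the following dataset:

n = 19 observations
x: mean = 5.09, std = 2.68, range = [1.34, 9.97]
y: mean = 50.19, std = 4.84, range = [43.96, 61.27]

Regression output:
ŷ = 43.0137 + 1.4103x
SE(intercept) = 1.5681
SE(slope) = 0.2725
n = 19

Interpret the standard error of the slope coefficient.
SE(β̂₁) = 0.2725 is the estimated standard deviation of the slope estimate across repeated samples; relative to β̂₁ = 1.4103 that is 19.3%, a precise estimate.

SE(β̂₁) = s / √Sxx, where s is the residual standard deviation and Sxx = Σ(x − x̄)². It is the yardstick for how far β̂₁ = 1.4103 could plausibly be from the true slope.

Relative precision:
- SE / |β̂₁| = 0.2725 / 1.4103 = 19.3%
- Rule of thumb (under 20%: precise; 20% to under 50%: moderately precise; 50% or more: imprecise) → precise

Link to interval estimation: a confidence interval for β₁ is β̂₁ ± t* × 0.2725, so SE sets the half-width per unit of t*.

What drives SE(β̂₁): more residual scatter → larger SE.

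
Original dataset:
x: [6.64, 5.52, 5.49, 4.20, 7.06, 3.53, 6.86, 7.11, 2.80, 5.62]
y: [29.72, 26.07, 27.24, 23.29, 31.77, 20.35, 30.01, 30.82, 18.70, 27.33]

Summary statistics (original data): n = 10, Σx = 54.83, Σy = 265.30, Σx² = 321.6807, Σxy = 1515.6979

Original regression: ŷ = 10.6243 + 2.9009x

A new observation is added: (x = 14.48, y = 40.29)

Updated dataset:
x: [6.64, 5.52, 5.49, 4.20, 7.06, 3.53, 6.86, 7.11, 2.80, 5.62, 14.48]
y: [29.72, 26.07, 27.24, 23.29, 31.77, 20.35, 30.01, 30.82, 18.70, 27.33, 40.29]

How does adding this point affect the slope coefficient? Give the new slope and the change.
Adding the point moves β₁ from 2.9009 to 1.8344, i.e. it decreases by 1.0665 (-36.8%).

The new point has HIGH LEVERAGE: x = 14.48 is far from the original mean x̄ = 54.83/10 ≈ 5.48 (original range [2.80, 7.11]).

Step 1: Update the sums with the new point (n goes from 10 to 11)
Σx  = 54.83 + 14.48 = 69.31
Σy  = 265.30 + 40.29 = 305.59
Σx² = 321.6807 + 14.48² = 321.6807 + 209.6704 = 531.3511
Σxy = 1515.6979 + 14.48×40.29 = 1515.6979 + 583.3992 = 2099.0971

Step 2: Recompute the slope with b₁ = (nΣxy − ΣxΣy) / (nΣx² − (Σx)²)
Numerator   = 11×2099.0971 − 69.31×305.59 = 23090.0681 − 21180.4429 = 1909.6252
Denominator = 11×531.3511 − 69.31² = 5844.8621 − 4803.8761 = 1040.9860
b₁(new) = 1909.6252 / 1040.9860 = 1.8344

(Same formula on the original sums: (10×1515.6979 − 54.83×265.30) / (10×321.6807 − 54.83²) = 610.5800 / 210.4781 = 2.9009, matching the given fit.)

Step 3: Change in slope
Δβ₁ = 1.8344 − 2.9009 = -1.0665
Relative change = -1.0665 / 2.9009 × 100% = -36.8%
→ the slope decreases when the point is added.

A high-leverage point only changes the slope if it is off the original line; here y = 40.29 is below the original trend, so the slope decreases.
In practice: examine leverage (hᵢ) and Cook's distance rather than deleting it automatically; investigate whether it comes from the same population as the rest of the sample.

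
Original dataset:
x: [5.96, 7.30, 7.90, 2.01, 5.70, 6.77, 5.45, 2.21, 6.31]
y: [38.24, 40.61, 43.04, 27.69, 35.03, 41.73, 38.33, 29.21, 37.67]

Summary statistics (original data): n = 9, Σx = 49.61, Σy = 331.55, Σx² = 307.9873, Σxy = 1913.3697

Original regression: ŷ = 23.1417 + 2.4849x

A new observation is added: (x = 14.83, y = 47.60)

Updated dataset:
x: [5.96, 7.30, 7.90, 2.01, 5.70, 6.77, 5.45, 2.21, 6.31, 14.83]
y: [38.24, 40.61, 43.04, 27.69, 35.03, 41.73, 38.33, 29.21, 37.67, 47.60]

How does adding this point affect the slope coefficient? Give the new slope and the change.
Adding the point moves β₁ from 2.4849 to 1.5625, i.e. it decreases by 0.9224 (-37.1%).

x = 14.83 lies well outside the original x-range [2.01, 7.90] (x̄ ≈ 5.51), so this observation has high leverage and can move the slope substantially.

Step 1: Update the sums with the new point (n goes from 9 to 10)
Σx  = 49.61 + 14.83 = 64.44
Σy  = 331.55 + 47.60 = 379.15
Σx² = 307.9873 + 14.83² = 307.9873 + 219.9289 = 527.9162
Σxy = 1913.3697 + 14.83×47.60 = 1913.3697 + 705.9080 = 2619.2777

Step 2: Recompute the slope with b₁ = (nΣxy − ΣxΣy) / (nΣx² − (Σx)²)
Numerator   = 10×2619.2777 − 64.44×379.15 = 26192.7770 − 24432.4260 = 1760.3510
Denominator = 10×527.9162 − 64.44² = 5279.1620 − 4152.5136 = 1126.6484
b₁(new) = 1760.3510 / 1126.6484 = 1.5625

(Same formula on the original sums: (9×1913.3697 − 49.61×331.55) / (9×307.9873 − 49.61²) = 772.1318 / 310.7336 = 2.4849, matching the given fit.)

Step 3: Change in slope
Δβ₁ = 1.5625 − 2.4849 = -0.9224
Relative change = -0.9224 / 2.4849 × 100% = -37.1%
→ the slope decreases when the point is added.

A high-leverage point only changes the slope if it is off the original line; here y = 47.60 is below the original trend, so the slope decreases.
In practice: refit with and without it and report both if conclusions differ.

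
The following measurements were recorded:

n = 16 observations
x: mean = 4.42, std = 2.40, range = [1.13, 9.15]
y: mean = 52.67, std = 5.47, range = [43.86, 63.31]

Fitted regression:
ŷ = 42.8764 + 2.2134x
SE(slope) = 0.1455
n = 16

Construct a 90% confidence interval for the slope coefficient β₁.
The 90% CI for β₁ is (1.9571, 2.4697)

Confidence interval for the slope:

The 90% CI for β₁ is: β̂₁ ± t*(α/2, n-2) × SE(β̂₁)

Step 1: Find critical t-value
- Confidence level = 0.9
- Degrees of freedom = n - 2 = 16 - 2 = 14
- t*(α/2, 14) = 1.7613

Step 2: Calculate margin of error
Margin = 1.7613 × 0.1455 = 0.2563

Step 3: Construct interval
CI = 2.2134 ± 0.2563
CI = (1.9571, 2.4697)

Interpretation: We are 90% confident that the true slope β₁ lies between 1.9571 and 2.4697.
Since 0 is outside the interval, a two-sided test at α = 0.10 would reject H₀: β₁ = 0.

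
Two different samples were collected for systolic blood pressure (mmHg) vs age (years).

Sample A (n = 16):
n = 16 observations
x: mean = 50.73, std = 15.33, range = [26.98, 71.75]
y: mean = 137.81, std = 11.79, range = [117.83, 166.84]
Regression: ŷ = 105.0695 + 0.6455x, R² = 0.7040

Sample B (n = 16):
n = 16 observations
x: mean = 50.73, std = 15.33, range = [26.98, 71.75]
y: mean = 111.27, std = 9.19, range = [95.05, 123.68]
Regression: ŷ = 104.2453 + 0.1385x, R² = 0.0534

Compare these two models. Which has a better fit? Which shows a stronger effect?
Model A has the better fit (R² = 0.7040 vs 0.0534). Model A shows the stronger effect (|β₁| = 0.6455 vs 0.1385).

Model Comparison:

Goodness of fit (R²):
- Model A: R² = 0.7040 → 70.40% of variance in blood pressure explained
- Model B: R² = 0.0534 → 5.34% of variance in blood pressure explained
- 0.7040 > 0.0534 → Model A has the better fit

Effect size (slope magnitude):
- Model A: β₁ = 0.6455 → predicted blood pressure rises 0.6455 mmHg per additional year of age
- Model B: β₁ = 0.1385 → predicted blood pressure rises 0.1385 mmHg per additional year of age
- |0.6455| > |0.1385| → Model A shows the stronger marginal effect

Notes:
- R² measures how tightly points cluster around the line; β₁ measures how steep the line is — they answer different questions.
- The two samples could reflect different populations, time periods, or measurement quality.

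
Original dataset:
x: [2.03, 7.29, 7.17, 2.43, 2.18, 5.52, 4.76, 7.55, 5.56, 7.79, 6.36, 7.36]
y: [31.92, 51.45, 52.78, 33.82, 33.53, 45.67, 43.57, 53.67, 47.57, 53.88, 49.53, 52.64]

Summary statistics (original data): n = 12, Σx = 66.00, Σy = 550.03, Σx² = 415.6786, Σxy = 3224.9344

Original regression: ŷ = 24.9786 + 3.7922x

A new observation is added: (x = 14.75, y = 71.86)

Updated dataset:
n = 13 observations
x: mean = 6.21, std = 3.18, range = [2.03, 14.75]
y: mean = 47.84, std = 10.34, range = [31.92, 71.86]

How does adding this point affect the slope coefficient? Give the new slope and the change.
Adding the point moves β₁ from 3.7922 to 3.2051, i.e. it decreases by 0.5871 (-15.5%).

x = 14.75 lies well outside the original x-range [2.03, 7.79] (x̄ ≈ 5.50), so this observation has high leverage and can move the slope substantially.

Step 1: Update the sums with the new point (n goes from 12 to 13)
Σx  = 66.00 + 14.75 = 80.75
Σy  = 550.03 + 71.86 = 621.89
Σx² = 415.6786 + 14.75² = 415.6786 + 217.5625 = 633.2411
Σxy = 3224.9344 + 14.75×71.86 = 3224.9344 + 1059.9350 = 4284.8694

Step 2: Recompute the slope with b₁ = (nΣxy − ΣxΣy) / (nΣx² − (Σx)²)
Numerator   = 13×4284.8694 − 80.75×621.89 = 55703.3022 − 50217.6175 = 5485.6847
Denominator = 13×633.2411 − 80.75² = 8232.1343 − 6520.5625 = 1711.5718
b₁(new) = 5485.6847 / 1711.5718 = 3.2051

(Same formula on the original sums: (12×3224.9344 − 66.00×550.03) / (12×415.6786 − 66.00²) = 2397.2328 / 632.1432 = 3.7922, matching the given fit.)

Step 3: Change in slope
Δβ₁ = 3.2051 − 3.7922 = -0.5871
Relative change = -0.5871 / 3.7922 × 100% = -15.5%
→ the slope decreases when the point is added.

A high-leverage point only changes the slope if it is off the original line; here y = 71.86 is below the original trend, so the slope decreases.
In practice: check such a point for data-entry or measurement error.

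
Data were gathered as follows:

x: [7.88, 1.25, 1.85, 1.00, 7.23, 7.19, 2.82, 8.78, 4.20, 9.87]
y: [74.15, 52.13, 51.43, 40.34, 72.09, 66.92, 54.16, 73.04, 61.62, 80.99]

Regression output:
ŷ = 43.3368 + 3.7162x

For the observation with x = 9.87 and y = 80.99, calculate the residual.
Residual = 0.9743

The residual is the difference between the actual value and the predicted value:

Residual = y - ŷ

Step 1: Calculate predicted value
ŷ = 43.3368 + 3.7162 × 9.87
ŷ = 80.0157

Step 2: Calculate residual
Residual = 80.99 - 80.0157
Residual = 0.9743

Interpretation: the model underestimates the actual value by 0.9743 at this point (positive residual → observation lies above the fitted line).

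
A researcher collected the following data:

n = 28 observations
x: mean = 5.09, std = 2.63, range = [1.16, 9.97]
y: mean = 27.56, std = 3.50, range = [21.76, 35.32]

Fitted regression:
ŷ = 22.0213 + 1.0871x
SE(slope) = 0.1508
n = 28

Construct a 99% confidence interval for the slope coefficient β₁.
The 99% CI for β₁ is (0.6681, 1.5061)

Confidence interval for the slope:

The 99% CI for β₁ is: β̂₁ ± t*(α/2, n-2) × SE(β̂₁)

Step 1: Find critical t-value
- Confidence level = 0.99
- Degrees of freedom = n - 2 = 28 - 2 = 26
- t*(α/2, 26) = 2.7787

Step 2: Calculate margin of error
Margin = 2.7787 × 0.1508 = 0.4190

Step 3: Construct interval
CI = 1.0871 ± 0.4190
CI = (0.6681, 1.5061)

Interpretation: We are 99% confident that the true slope β₁ lies between 0.6681 and 1.5061.
The interval does not include 0, suggesting a significant linear relationship.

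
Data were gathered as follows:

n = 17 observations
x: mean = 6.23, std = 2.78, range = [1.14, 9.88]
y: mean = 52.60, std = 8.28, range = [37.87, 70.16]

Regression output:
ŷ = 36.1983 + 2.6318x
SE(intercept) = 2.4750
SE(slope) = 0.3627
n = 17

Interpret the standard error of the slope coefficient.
The slope 2.6318 is pinned down to within about ±0.3627 (one SE) by these data — relative uncertainty 13.8%, i.e. precise.

SE(β̂₁) = 0.3627 says: if we drew many samples of n = 17 from the same population and refit each time, the fitted slopes would scatter with a standard deviation of roughly 0.3627 around the true β₁.

Relative precision:
- SE / |β̂₁| = 0.3627 / 2.6318 = 13.8%
- Rule of thumb (under 20%: precise; 20% to under 50%: moderately precise; 50% or more: imprecise) → precise

Rough 95% range (±2 SE): 2.6318 ± 0.7254 → (1.9064, 3.3572).

What drives SE(β̂₁): larger n (here n = 17) → smaller SE; more residual scatter → larger SE; wider spread of x values → smaller SE.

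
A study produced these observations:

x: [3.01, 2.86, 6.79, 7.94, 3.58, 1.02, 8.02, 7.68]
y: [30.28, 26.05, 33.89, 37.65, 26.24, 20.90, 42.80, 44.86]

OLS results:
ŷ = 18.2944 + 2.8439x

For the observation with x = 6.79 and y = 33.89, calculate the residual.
Residual = -3.7145

The residual is the difference between the actual value and the predicted value:

Residual = y - ŷ

Step 1: Calculate predicted value
ŷ = 18.2944 + 2.8439 × 6.79
ŷ = 37.6045

Step 2: Calculate residual
Residual = 33.89 - 37.6045
Residual = -3.7145

Interpretation: the model overestimates the actual value by 3.7145 at this point (negative residual → observation lies below the fitted line).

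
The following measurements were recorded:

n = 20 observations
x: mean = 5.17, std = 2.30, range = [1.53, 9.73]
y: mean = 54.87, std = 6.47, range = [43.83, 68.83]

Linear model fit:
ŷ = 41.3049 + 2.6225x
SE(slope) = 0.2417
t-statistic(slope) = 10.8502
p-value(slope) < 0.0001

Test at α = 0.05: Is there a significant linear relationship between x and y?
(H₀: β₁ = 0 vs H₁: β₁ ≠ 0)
Since p-value < 0.0001 < α = 0.05, reject H₀ — the slope is significantly different from 0.

Hypothesis test for the slope coefficient:

H₀: β₁ = 0 (no linear relationship)
H₁: β₁ ≠ 0 (linear relationship exists)

Test statistic: t = β̂₁ / SE(β̂₁) = 2.6225 / 0.2417 = 10.8502

With df = 18, the two-sided p-value for |t| = 10.8502 is <0.0001.

Decision rule: reject H₀ if p-value < α.
p-value < 0.0001 < α = 0.05 → reject H₀.

At α = 0.05 the data do provide convincing evidence of a nonzero slope.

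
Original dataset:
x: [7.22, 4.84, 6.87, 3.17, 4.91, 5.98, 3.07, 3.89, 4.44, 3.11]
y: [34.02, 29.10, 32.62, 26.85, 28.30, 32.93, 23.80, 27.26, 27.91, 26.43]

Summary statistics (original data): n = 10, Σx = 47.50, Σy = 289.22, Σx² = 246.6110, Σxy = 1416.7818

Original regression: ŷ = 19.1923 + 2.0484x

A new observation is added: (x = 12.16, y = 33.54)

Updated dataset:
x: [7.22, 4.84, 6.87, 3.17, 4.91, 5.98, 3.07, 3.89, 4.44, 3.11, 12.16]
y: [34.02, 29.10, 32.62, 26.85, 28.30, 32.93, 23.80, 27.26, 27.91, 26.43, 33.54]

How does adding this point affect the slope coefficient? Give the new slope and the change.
The slope changes from 2.0484 to 1.0450 (change of -1.0034, or -49.0%).

The new point has HIGH LEVERAGE: x = 12.16 is far from the original mean x̄ = 47.50/10 ≈ 4.75 (original range [3.07, 7.22]).

Step 1: Update the sums with the new point (n goes from 10 to 11)
Σx  = 47.50 + 12.16 = 59.66
Σy  = 289.22 + 33.54 = 322.76
Σx² = 246.6110 + 12.16² = 246.6110 + 147.8656 = 394.4766
Σxy = 1416.7818 + 12.16×33.54 = 1416.7818 + 407.8464 = 1824.6282

Step 2: Recompute the slope with b₁ = (nΣxy − ΣxΣy) / (nΣx² − (Σx)²)
Numerator   = 11×1824.6282 − 59.66×322.76 = 20070.9102 − 19255.8616 = 815.0486
Denominator = 11×394.4766 − 59.66² = 4339.2426 − 3559.3156 = 779.9270
b₁(new) = 815.0486 / 779.9270 = 1.0450

(Same formula on the original sums: (10×1416.7818 − 47.50×289.22) / (10×246.6110 − 47.50²) = 429.8680 / 209.8600 = 2.0484, matching the given fit.)

Step 3: Change in slope
Δβ₁ = 1.0450 − 2.0484 = -1.0034
Relative change = -1.0034 / 2.0484 × 100% = -49.0%
→ the slope decreases when the point is added.

A high-leverage point only changes the slope if it is off the original line; here y = 33.54 is below the original trend, so the slope decreases.
In practice: refit with and without it and report both if conclusions differ; examine leverage (hᵢ) and Cook's distance rather than deleting it automatically.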